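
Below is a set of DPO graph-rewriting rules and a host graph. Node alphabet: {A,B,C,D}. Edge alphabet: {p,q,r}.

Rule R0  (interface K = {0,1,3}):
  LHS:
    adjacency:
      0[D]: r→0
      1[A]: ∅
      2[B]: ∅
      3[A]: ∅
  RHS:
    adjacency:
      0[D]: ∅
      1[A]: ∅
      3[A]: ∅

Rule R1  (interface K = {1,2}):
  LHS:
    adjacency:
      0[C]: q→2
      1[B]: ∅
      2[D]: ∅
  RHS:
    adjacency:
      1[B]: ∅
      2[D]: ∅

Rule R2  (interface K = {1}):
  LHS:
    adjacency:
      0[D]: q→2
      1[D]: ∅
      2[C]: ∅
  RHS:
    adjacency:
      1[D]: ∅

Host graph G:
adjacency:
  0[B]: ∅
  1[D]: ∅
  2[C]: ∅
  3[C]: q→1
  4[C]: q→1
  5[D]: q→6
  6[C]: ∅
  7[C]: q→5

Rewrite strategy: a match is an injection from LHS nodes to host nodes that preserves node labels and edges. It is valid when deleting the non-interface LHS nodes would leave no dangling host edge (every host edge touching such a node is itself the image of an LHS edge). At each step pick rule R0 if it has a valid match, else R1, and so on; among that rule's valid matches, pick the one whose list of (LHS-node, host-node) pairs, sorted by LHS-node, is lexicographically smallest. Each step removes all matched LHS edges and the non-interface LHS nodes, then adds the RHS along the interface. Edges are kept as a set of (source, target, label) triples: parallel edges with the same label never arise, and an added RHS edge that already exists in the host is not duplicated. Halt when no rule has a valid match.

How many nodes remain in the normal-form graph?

[0] host  ⇒  8 nodes, 4 edges  {3-q->1 4-q->1 5-q->6 7-q->5}
[1] R1 @ {0↦3, 1↦0, 2↦1}  ⇒  7 nodes, 3 edges  {4-q->1 5-q->6 7-q->5}
[2] R1 @ {0↦4, 1↦0, 2↦1}  ⇒  6 nodes, 2 edges  {5-q->6 7-q->5}
[3] R1 @ {0↦7, 1↦0, 2↦5}  ⇒  5 nodes, 1 edges  {5-q->6}
[4] R2 @ {0↦5, 1↦1, 2↦6}  ⇒  3 nodes, 0 edges  {∅}
halt: no rule applies after step 4
NF nodes: {0:B, 1:D, 2:C}

Answer: 3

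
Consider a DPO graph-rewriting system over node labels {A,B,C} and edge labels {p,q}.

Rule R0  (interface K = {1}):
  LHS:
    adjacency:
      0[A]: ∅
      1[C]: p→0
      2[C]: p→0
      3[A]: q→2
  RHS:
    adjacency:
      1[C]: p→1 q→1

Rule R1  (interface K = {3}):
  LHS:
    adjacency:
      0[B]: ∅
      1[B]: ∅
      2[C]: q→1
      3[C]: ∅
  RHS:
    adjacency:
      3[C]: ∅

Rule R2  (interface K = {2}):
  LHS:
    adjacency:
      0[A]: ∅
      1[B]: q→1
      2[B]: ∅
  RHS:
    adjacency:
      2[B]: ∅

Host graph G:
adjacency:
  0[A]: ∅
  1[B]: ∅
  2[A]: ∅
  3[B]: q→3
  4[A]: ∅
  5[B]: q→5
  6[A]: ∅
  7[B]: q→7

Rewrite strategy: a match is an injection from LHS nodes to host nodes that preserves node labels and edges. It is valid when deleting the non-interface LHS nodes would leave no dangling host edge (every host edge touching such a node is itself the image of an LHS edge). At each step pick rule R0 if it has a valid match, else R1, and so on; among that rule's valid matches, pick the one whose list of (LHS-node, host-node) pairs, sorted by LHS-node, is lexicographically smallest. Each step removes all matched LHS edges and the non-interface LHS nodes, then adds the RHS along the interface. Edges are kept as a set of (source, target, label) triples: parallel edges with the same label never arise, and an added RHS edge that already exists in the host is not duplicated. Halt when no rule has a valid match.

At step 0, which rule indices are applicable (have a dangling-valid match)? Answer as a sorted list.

R0: no valid match — LHS pattern not found
R1: no valid match — LHS pattern not found
R2: 36 valid matches — {0↦0, 1↦3, 2↦1}, {0↦0, 1↦3, 2↦5}, {0↦0, 1↦3, 2↦7} (+33 more)

Answer: [R2]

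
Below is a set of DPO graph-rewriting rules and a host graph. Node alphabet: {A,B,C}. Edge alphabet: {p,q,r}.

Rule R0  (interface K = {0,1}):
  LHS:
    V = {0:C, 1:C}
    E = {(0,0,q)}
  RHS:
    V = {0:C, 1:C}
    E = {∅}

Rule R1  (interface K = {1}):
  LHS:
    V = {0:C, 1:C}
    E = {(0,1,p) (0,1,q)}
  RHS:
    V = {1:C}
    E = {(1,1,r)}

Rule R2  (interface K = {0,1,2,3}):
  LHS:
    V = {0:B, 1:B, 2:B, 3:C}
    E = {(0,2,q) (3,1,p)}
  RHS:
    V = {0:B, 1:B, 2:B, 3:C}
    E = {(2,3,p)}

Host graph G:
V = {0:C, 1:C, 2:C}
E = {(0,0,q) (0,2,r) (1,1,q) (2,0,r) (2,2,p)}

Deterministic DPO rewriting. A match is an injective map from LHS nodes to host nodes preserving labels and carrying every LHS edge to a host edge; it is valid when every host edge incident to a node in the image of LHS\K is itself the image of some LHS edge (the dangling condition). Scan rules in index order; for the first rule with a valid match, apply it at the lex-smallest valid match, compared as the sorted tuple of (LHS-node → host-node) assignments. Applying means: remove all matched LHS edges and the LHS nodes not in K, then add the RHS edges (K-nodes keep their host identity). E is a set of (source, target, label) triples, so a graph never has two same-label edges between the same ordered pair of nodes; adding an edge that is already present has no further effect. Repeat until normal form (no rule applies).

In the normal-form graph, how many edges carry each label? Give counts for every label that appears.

Answer: p:1 r:2

Rewrite trace:
start.  V:3 E:5  edges: 0-q->0 0-r->2 1-q->1 2-r->0 2-p->2
1. fire R0 via {0↦0, 1↦1}  →  V:3 E:4  edges: 0-r->2 1-q->1 2-r->0 2-p->2
2. fire R0 via {0↦1, 1↦0}  →  V:3 E:3  edges: 0-r->2 2-r->0 2-p->2
halt: no rule applies after step 2
NF edges: [(0, 2, 'r'), (2, 0, 'r'), (2, 2, 'p')]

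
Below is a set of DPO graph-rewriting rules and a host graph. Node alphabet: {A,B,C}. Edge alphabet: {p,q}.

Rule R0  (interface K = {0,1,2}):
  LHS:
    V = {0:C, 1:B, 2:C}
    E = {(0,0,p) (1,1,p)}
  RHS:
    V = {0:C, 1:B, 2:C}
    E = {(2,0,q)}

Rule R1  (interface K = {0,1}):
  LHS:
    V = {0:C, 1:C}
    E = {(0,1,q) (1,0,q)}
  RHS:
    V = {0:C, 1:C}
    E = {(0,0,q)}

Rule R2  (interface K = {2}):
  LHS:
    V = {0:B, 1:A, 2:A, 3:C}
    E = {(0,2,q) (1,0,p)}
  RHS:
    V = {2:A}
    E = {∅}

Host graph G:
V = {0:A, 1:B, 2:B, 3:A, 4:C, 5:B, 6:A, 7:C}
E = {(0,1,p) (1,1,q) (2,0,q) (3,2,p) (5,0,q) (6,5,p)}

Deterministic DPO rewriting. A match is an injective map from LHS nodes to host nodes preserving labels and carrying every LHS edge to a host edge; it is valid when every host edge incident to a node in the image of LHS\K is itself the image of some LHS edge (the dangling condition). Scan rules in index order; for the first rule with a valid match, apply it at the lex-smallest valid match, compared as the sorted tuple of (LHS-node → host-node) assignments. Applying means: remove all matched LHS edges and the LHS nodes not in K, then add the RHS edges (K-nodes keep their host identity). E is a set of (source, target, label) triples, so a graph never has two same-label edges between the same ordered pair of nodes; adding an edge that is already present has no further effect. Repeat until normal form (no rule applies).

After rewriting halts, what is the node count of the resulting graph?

Answer: 2

Derivation:
[0] host  ⇒  8 nodes, 6 edges  {0-p->1 1-q->1 2-q->0 3-p->2 5-q->0 6-p->5}
[1] R2 @ {0↦2, 1↦3, 2↦0, 3↦4}  ⇒  5 nodes, 4 edges  {0-p->1 1-q->1 5-q->0 6-p->5}
[2] R2 @ {0↦5, 1↦6, 2↦0, 3↦7}  ⇒  2 nodes, 2 edges  {0-p->1 1-q->1}
normal form: no rule applies after step 2
NF nodes: {0:A, 1:B}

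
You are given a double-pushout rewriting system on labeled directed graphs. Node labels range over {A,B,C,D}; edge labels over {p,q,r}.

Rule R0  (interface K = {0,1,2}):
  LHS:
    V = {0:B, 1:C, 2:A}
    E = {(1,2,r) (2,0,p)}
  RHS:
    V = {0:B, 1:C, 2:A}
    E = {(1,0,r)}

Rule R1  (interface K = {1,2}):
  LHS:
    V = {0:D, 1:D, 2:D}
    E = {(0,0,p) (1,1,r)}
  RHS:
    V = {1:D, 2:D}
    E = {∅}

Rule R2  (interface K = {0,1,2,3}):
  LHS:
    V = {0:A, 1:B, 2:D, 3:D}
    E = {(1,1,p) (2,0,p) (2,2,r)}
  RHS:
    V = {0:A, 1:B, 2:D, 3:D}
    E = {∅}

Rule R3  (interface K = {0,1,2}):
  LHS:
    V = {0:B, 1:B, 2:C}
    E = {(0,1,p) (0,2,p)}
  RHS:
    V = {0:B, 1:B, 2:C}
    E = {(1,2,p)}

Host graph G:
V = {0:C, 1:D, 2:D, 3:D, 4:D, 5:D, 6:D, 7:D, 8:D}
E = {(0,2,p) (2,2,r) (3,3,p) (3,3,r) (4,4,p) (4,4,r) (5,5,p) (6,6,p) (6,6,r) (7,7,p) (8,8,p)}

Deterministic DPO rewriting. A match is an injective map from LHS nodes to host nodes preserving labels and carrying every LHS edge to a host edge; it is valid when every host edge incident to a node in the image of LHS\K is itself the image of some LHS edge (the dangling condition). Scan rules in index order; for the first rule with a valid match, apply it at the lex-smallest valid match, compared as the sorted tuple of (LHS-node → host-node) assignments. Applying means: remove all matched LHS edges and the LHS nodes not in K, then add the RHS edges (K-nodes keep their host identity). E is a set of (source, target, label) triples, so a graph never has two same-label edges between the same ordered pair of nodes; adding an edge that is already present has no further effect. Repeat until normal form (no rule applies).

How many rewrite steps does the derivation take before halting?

[0] host  ⇒  9 nodes, 11 edges  {0-p->2 2-r->2 3-p->3 3-r->3 4-p->4 4-r->4 5-p->5 6-p->6 6-r->6 7-p->7 8-p->8}
[1] R1 @ {0↦5, 1↦2, 2↦1}  ⇒  8 nodes, 9 edges  {0-p->2 3-p->3 3-r->3 4-p->4 4-r->4 6-p->6 6-r->6 7-p->7 8-p->8}
[2] R1 @ {0↦7, 1↦3, 2↦1}  ⇒  7 nodes, 7 edges  {0-p->2 3-p->3 4-p->4 4-r->4 6-p->6 6-r->6 8-p->8}
[3] R1 @ {0↦3, 1↦4, 2↦1}  ⇒  6 nodes, 5 edges  {0-p->2 4-p->4 6-p->6 6-r->6 8-p->8}
[4] R1 @ {0↦4, 1↦6, 2↦1}  ⇒  5 nodes, 3 edges  {0-p->2 6-p->6 8-p->8}
normal form: no rule applies after step 4

Answer: 4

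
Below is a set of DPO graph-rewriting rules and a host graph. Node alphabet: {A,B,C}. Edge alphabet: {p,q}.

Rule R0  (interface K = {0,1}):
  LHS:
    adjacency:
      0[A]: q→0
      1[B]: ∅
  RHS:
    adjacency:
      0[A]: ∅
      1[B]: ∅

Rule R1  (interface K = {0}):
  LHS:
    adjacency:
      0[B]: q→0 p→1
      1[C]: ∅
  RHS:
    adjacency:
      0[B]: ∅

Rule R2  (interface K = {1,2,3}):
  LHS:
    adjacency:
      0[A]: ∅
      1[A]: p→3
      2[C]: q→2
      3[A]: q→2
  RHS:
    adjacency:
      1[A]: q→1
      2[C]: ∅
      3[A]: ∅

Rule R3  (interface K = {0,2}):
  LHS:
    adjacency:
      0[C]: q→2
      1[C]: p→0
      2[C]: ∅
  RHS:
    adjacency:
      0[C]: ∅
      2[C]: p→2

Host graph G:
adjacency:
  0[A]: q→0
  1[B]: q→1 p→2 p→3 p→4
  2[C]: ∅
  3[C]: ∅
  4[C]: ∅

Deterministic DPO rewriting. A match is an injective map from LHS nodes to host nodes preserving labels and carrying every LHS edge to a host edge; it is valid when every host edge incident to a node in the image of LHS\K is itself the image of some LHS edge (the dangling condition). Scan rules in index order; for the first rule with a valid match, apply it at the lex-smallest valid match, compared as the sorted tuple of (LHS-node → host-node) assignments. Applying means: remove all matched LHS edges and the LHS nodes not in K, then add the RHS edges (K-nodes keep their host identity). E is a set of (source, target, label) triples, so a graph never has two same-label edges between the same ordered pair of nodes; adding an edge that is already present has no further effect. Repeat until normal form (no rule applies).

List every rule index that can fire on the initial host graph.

Answer: [R0,R1]

Rewrite trace:
R0: 1 valid match — {0↦0, 1↦1}
R1: 3 valid matches — {0↦1, 1↦2}, {0↦1, 1↦3}, {0↦1, 1↦4}
R2: no valid match — LHS pattern not found
R3: no valid match — LHS pattern not found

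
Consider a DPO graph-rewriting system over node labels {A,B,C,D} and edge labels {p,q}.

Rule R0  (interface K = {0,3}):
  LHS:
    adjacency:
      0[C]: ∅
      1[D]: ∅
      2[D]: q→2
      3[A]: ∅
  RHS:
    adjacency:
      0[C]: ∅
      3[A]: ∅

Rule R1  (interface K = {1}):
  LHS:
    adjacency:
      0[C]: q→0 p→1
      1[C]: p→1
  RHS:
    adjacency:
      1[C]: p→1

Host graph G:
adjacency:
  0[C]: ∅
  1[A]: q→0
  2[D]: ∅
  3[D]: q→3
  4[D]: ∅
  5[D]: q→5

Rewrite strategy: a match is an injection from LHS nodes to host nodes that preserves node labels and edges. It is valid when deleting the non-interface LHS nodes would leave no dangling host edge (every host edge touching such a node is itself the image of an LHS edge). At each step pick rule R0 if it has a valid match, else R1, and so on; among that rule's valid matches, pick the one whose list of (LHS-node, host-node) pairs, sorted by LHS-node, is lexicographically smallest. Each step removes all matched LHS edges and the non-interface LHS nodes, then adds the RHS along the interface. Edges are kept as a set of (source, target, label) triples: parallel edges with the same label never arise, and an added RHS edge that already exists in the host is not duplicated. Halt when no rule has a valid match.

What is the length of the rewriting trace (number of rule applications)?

Answer: 2

Derivation:
initial: |V|=6 |E|=3  E = 1-q->0 3-q->3 5-q->5
step 1: apply R0 at {0↦0, 1↦2, 2↦3, 3↦1}  → |V|=4 |E|=2  E = 1-q->0 5-q->5
step 2: apply R0 at {0↦0, 1↦4, 2↦5, 3↦1}  → |V|=2 |E|=1  E = 1-q->0
halt: no rule applies after step 2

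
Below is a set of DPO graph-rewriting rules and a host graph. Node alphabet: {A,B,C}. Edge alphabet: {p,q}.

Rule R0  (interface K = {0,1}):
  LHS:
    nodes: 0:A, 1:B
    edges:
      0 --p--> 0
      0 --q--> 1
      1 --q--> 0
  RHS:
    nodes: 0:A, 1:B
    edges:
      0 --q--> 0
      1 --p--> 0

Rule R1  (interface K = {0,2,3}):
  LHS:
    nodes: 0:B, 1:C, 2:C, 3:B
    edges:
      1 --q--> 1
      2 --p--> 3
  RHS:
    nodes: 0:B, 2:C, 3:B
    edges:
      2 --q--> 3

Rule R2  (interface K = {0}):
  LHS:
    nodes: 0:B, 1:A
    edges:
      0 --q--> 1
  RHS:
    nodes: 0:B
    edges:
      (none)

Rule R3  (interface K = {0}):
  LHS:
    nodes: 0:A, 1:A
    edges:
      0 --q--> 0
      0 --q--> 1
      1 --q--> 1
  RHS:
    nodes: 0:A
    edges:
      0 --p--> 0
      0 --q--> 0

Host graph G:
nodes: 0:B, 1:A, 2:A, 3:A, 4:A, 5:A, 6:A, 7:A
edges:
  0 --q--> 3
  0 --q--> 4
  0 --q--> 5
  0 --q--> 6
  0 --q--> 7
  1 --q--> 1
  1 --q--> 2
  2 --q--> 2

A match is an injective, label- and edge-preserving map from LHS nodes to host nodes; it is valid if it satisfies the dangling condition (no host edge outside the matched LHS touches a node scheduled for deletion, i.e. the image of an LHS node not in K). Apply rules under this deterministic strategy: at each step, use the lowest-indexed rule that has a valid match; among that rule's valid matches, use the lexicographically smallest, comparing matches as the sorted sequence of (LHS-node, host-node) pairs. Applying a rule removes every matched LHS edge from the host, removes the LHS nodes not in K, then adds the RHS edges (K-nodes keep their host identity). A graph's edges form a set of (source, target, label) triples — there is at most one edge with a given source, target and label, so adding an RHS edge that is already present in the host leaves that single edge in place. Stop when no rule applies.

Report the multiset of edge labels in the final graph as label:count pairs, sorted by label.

Answer: p:1 q:1

Steps:
[0] host  ⇒  8 nodes, 8 edges  {0-q->3 0-q->4 0-q->5 0-q->6 0-q->7 1-q->1 1-q->2 2-q->2}
[1] R2 @ {0↦0, 1↦3}  ⇒  7 nodes, 7 edges  {0-q->4 0-q->5 0-q->6 0-q->7 1-q->1 1-q->2 2-q->2}
[2] R2 @ {0↦0, 1↦4}  ⇒  6 nodes, 6 edges  {0-q->5 0-q->6 0-q->7 1-q->1 1-q->2 2-q->2}
[3] R2 @ {0↦0, 1↦5}  ⇒  5 nodes, 5 edges  {0-q->6 0-q->7 1-q->1 1-q->2 2-q->2}
[4] R2 @ {0↦0, 1↦6}  ⇒  4 nodes, 4 edges  {0-q->7 1-q->1 1-q->2 2-q->2}
[5] R2 @ {0↦0, 1↦7}  ⇒  3 nodes, 3 edges  {1-q->1 1-q->2 2-q->2}
[6] R3 @ {0↦1, 1↦2}  ⇒  2 nodes, 2 edges  {1-p->1 1-q->1}
normal form: no rule applies after step 6
NF edges: [(1, 1, 'p'), (1, 1, 'q')]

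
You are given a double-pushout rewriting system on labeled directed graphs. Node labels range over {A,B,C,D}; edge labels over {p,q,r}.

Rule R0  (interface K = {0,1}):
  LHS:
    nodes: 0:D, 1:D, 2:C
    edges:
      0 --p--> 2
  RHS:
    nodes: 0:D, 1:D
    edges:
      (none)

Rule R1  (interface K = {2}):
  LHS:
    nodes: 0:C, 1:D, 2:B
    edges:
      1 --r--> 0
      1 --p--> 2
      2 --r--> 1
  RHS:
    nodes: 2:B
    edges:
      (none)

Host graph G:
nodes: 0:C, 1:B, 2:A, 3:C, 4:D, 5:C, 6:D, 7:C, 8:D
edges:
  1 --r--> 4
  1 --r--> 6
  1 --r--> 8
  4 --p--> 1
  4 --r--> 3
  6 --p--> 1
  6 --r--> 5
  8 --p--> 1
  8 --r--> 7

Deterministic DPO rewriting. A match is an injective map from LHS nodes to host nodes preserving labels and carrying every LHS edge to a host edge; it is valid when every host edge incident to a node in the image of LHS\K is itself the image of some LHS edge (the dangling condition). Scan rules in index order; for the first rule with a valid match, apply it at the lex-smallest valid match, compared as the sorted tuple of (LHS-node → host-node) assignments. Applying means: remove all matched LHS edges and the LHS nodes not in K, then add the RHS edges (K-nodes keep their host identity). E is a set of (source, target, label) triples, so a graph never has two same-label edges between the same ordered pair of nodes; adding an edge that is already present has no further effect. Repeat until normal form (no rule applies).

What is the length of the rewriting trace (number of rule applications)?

start.  V:9 E:9  edges: 1-r->4 1-r->6 1-r->8 4-p->1 4-r->3 6-p->1 6-r->5 8-p->1 8-r->7
1. fire R1 via {0↦3, 1↦4, 2↦1}  →  V:7 E:6  edges: 1-r->6 1-r->8 6-p->1 6-r->5 8-p->1 8-r->7
2. fire R1 via {0↦5, 1↦6, 2↦1}  →  V:5 E:3  edges: 1-r->8 8-p->1 8-r->7
3. fire R1 via {0↦7, 1↦8, 2↦1}  →  V:3 E:0  edges: ∅
normal form: no rule applies after step 3

Answer: 3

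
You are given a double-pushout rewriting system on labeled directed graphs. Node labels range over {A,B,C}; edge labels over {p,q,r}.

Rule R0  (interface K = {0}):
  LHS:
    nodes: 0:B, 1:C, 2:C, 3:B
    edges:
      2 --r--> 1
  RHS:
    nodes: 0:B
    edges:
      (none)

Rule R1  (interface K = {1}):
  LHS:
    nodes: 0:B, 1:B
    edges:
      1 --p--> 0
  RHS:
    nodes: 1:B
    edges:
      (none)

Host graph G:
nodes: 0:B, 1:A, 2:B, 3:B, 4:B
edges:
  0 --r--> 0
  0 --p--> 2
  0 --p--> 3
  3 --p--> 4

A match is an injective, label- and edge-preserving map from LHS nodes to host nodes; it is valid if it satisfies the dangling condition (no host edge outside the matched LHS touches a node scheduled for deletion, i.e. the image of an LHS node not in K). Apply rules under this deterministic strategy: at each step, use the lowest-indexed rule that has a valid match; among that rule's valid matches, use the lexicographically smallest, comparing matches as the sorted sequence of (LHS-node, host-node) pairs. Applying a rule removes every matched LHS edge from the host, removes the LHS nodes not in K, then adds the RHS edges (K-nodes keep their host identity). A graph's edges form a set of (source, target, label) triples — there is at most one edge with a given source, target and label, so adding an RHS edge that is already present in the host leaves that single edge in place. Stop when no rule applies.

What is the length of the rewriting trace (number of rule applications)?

start.  V:5 E:4  edges: 0-r->0 0-p->2 0-p->3 3-p->4
1. fire R1 via {0↦2, 1↦0}  →  V:4 E:3  edges: 0-r->0 0-p->3 3-p->4
2. fire R1 via {0↦4, 1↦3}  →  V:3 E:2  edges: 0-r->0 0-p->3
3. fire R1 via {0↦3, 1↦0}  →  V:2 E:1  edges: 0-r->0
final graph: no rule applies after step 3

Answer: 3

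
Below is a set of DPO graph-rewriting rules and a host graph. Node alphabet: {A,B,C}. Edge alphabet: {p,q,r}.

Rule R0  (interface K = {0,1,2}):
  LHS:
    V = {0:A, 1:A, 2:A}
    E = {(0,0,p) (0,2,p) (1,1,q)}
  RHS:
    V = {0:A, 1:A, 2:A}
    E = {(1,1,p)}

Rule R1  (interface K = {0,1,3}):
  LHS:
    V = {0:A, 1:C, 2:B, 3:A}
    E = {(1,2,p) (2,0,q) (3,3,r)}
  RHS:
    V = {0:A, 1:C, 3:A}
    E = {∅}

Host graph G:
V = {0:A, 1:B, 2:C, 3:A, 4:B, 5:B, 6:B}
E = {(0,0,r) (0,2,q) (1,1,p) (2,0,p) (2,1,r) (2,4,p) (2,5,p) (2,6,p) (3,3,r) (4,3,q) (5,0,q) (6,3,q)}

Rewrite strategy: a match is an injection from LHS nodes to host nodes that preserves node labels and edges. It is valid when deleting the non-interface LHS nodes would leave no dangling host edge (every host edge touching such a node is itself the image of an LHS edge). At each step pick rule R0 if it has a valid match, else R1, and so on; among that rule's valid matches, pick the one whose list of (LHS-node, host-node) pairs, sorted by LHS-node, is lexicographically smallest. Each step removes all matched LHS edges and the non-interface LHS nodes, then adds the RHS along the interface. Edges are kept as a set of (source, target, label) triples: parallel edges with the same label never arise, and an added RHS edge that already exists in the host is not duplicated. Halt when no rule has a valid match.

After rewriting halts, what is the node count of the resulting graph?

Answer: 5

Derivation:
initial: |V|=7 |E|=12  E = 0-r->0 0-q->2 1-p->1 2-p->0 2-r->1 2-p->4 2-p->5 2-p->6 3-r->3 4-q->3 5-q->0 6-q->3
step 1: apply R1 at {0↦0, 1↦2, 2↦5, 3↦3}  → |V|=6 |E|=9  E = 0-r->0 0-q->2 1-p->1 2-p->0 2-r->1 2-p->4 2-p->6 4-q->3 6-q->3
step 2: apply R1 at {0↦3, 1↦2, 2↦4, 3↦0}  → |V|=5 |E|=6  E = 0-q->2 1-p->1 2-p->0 2-r->1 2-p->6 6-q->3
halt: no rule applies after step 2
NF nodes: {0:A, 1:B, 2:C, 3:A, 6:B}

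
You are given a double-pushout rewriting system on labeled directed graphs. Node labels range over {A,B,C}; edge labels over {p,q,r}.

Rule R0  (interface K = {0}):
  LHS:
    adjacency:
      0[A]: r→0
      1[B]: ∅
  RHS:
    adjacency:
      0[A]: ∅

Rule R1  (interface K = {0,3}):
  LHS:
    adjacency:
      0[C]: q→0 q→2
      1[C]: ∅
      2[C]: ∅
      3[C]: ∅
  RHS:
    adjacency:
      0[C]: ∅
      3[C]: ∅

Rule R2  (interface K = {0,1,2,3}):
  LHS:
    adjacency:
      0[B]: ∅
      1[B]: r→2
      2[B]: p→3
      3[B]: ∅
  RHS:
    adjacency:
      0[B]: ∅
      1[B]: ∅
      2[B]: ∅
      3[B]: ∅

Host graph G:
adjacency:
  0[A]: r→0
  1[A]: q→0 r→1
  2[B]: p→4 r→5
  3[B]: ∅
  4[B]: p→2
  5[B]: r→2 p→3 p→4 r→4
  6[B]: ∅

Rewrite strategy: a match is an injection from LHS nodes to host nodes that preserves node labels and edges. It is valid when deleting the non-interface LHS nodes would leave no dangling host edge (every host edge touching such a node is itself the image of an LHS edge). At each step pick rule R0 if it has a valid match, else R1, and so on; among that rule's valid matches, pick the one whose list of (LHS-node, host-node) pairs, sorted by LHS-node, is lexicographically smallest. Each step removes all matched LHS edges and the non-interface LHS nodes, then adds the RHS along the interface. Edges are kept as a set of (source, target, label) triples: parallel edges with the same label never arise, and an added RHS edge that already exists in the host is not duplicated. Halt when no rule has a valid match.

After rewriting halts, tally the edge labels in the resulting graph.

Answer: p:1 q:1

Steps:
[0] host  ⇒  7 nodes, 10 edges  {0-r->0 1-q->0 1-r->1 2-p->4 2-r->5 4-p->2 5-r->2 5-p->3 5-p->4 5-r->4}
[1] R0 @ {0↦0, 1↦6}  ⇒  6 nodes, 9 edges  {1-q->0 1-r->1 2-p->4 2-r->5 4-p->2 5-r->2 5-p->3 5-p->4 5-r->4}
[2] R2 @ {0↦3, 1↦2, 2↦5, 3↦4}  ⇒  6 nodes, 7 edges  {1-q->0 1-r->1 2-p->4 4-p->2 5-r->2 5-p->3 5-r->4}
[3] R2 @ {0↦3, 1↦5, 2↦2, 3↦4}  ⇒  6 nodes, 5 edges  {1-q->0 1-r->1 4-p->2 5-p->3 5-r->4}
[4] R2 @ {0↦3, 1↦5, 2↦4, 3↦2}  ⇒  6 nodes, 3 edges  {1-q->0 1-r->1 5-p->3}
[5] R0 @ {0↦1, 1↦2}  ⇒  5 nodes, 2 edges  {1-q->0 5-p->3}
final graph: no rule applies after step 5
NF edges: [(1, 0, 'q'), (5, 3, 'p')]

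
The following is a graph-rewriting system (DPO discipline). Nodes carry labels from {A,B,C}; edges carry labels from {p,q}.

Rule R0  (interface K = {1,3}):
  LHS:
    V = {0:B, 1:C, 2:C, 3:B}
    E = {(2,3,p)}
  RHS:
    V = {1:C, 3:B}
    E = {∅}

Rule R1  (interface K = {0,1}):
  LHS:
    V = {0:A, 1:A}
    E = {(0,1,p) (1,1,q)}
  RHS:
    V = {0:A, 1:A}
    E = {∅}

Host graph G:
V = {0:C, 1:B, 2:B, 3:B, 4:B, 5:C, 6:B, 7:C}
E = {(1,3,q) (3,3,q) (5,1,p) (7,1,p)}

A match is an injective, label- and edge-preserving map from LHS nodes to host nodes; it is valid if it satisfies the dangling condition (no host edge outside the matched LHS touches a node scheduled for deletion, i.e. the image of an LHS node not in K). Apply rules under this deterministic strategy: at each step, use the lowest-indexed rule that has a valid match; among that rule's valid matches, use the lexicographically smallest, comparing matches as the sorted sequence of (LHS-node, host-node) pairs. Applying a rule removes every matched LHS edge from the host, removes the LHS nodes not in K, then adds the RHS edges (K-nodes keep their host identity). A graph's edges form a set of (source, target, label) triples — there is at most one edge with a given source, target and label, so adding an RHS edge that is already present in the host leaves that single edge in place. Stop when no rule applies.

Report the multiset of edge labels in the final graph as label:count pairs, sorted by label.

initial: |V|=8 |E|=4  E = 1-q->3 3-q->3 5-p->1 7-p->1
step 1: apply R0 at {0↦2, 1↦0, 2↦5, 3↦1}  → |V|=6 |E|=3  E = 1-q->3 3-q->3 7-p->1
step 2: apply R0 at {0↦4, 1↦0, 2↦7, 3↦1}  → |V|=4 |E|=2  E = 1-q->3 3-q->3
halt: no rule applies after step 2
NF edges: [(1, 3, 'q'), (3, 3, 'q')]

Answer: q:2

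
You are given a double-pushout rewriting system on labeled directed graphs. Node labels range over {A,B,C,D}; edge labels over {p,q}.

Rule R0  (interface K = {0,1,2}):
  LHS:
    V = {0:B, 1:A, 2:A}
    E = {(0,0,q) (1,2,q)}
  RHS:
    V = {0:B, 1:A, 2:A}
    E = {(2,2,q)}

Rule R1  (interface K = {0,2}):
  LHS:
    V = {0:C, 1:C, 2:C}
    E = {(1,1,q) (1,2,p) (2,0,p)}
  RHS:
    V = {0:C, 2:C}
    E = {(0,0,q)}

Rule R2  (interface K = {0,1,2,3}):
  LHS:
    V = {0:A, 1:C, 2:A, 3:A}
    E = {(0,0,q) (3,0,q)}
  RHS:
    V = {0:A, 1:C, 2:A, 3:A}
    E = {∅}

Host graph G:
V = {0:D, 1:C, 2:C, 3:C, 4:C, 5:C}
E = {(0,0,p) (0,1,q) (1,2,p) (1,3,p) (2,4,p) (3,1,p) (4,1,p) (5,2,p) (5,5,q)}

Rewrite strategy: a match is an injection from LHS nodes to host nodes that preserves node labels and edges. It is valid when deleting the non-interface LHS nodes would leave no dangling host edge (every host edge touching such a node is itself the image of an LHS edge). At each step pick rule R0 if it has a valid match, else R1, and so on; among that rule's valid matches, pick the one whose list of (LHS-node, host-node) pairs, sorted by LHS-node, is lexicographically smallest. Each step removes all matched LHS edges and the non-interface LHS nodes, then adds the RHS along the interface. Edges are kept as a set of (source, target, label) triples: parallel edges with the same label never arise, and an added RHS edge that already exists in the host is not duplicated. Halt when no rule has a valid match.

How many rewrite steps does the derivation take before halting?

Answer: 2

Derivation:
start.  V:6 E:9  edges: 0-p->0 0-q->1 1-p->2 1-p->3 2-p->4 3-p->1 4-p->1 5-p->2 5-q->5
1. fire R1 via {0↦4, 1↦5, 2↦2}  →  V:5 E:7  edges: 0-p->0 0-q->1 1-p->2 1-p->3 3-p->1 4-p->1 4-q->4
2. fire R1 via {0↦2, 1↦4, 2↦1}  →  V:4 E:5  edges: 0-p->0 0-q->1 1-p->3 2-q->2 3-p->1
final graph: no rule applies after step 2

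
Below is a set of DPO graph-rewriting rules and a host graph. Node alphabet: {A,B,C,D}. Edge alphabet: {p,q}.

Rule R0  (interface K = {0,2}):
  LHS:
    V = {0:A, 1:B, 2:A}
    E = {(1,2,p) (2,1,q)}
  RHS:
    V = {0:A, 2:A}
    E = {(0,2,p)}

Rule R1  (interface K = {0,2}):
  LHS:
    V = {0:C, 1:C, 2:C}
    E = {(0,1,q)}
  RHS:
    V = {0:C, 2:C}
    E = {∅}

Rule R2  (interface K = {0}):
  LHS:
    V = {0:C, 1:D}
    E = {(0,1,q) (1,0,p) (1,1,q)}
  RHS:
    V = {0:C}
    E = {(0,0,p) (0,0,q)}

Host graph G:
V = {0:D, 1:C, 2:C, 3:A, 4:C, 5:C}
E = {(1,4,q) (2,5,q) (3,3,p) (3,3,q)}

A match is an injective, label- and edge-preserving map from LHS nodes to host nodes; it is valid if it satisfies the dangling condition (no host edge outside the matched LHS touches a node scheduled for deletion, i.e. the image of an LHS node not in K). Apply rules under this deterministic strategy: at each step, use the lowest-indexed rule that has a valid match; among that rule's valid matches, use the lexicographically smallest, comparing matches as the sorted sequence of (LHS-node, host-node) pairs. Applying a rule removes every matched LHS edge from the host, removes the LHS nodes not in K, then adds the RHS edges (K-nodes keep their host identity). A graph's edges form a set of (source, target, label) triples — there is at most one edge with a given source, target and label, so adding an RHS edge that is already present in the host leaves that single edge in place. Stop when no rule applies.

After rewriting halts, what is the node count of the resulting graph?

Answer: 4

Rewrite trace:
start.  V:6 E:4  edges: 1-q->4 2-q->5 3-p->3 3-q->3
1. fire R1 via {0↦1, 1↦4, 2↦2}  →  V:5 E:3  edges: 2-q->5 3-p->3 3-q->3
2. fire R1 via {0↦2, 1↦5, 2↦1}  →  V:4 E:2  edges: 3-p->3 3-q->3
halt: no rule applies after step 2
NF nodes: {0:D, 1:C, 2:C, 3:A}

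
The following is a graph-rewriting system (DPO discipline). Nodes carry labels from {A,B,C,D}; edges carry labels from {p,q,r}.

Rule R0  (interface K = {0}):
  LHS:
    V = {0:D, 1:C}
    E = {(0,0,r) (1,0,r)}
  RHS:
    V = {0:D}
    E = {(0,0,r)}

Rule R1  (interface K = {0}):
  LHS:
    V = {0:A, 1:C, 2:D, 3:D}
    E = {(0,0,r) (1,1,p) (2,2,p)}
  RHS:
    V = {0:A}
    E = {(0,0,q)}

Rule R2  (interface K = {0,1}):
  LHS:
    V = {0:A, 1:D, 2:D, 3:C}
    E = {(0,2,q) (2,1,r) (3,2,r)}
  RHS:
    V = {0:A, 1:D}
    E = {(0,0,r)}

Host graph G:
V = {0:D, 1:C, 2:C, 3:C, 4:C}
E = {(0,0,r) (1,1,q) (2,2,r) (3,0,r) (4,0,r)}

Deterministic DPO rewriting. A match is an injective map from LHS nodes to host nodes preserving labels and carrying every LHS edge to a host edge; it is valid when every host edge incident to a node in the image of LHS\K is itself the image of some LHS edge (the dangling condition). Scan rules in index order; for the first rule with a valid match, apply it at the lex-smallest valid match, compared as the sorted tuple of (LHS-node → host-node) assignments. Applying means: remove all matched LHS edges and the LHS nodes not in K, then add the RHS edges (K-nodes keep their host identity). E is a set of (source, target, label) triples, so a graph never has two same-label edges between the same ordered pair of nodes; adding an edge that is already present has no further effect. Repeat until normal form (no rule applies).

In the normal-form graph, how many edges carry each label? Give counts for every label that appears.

initial: |V|=5 |E|=5  E = 0-r->0 1-q->1 2-r->2 3-r->0 4-r->0
step 1: apply R0 at {0↦0, 1↦3}  → |V|=4 |E|=4  E = 0-r->0 1-q->1 2-r->2 4-r->0
step 2: apply R0 at {0↦0, 1↦4}  → |V|=3 |E|=3  E = 0-r->0 1-q->1 2-r->2
final graph: no rule applies after step 2
NF edges: [(0, 0, 'r'), (1, 1, 'q'), (2, 2, 'r')]

Answer: q:1 r:2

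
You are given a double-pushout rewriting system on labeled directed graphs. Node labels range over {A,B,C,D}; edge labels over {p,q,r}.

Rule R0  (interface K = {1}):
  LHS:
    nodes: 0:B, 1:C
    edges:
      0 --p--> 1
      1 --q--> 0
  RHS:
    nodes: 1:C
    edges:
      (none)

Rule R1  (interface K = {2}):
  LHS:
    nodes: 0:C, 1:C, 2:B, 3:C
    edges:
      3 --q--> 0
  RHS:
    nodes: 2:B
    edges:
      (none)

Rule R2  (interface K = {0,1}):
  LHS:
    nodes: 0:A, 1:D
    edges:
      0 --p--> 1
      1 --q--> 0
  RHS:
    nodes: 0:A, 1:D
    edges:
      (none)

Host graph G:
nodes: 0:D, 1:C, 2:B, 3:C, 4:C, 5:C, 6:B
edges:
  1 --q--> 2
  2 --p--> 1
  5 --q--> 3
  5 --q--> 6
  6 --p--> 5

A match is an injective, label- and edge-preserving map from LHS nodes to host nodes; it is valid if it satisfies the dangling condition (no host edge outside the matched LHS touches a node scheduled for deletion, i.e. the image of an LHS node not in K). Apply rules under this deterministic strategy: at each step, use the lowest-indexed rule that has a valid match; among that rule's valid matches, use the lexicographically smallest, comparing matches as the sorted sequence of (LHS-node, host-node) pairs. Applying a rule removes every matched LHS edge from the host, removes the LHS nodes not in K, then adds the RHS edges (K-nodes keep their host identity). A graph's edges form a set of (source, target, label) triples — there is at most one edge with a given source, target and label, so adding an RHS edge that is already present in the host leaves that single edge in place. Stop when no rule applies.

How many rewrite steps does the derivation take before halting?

Answer: 2

Derivation:
start.  V:7 E:5  edges: 1-q->2 2-p->1 5-q->3 5-q->6 6-p->5
1. fire R0 via {0↦2, 1↦1}  →  V:6 E:3  edges: 5-q->3 5-q->6 6-p->5
2. fire R0 via {0↦6, 1↦5}  →  V:5 E:1  edges: 5-q->3
final graph: no rule applies after step 2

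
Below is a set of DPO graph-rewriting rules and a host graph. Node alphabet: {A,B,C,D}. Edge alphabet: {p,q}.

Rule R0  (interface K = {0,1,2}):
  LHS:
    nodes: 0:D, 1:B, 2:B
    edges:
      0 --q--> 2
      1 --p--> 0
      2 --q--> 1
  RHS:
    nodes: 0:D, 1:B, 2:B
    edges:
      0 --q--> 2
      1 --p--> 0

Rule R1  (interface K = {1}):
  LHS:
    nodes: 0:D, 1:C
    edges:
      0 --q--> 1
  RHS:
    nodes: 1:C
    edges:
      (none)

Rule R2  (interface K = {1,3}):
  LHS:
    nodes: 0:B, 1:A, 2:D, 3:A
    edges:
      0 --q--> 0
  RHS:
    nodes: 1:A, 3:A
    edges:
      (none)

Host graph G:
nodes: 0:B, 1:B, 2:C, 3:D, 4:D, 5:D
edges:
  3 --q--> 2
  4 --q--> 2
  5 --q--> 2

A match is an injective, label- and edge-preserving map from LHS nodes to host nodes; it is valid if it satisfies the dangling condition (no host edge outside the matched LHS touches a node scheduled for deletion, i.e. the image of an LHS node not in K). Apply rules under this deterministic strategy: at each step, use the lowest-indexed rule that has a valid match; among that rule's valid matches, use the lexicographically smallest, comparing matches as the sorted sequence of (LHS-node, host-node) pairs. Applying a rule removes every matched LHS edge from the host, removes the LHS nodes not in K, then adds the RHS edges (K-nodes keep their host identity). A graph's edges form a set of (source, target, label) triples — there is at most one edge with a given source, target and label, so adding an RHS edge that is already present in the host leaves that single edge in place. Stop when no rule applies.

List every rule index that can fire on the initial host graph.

Answer: [R1]

Rewrite trace:
R0: no valid match — LHS pattern not found
R1: 3 valid matches — {0↦3, 1↦2}, {0↦4, 1↦2}, {0↦5, 1↦2}
R2: no valid match — LHS pattern not found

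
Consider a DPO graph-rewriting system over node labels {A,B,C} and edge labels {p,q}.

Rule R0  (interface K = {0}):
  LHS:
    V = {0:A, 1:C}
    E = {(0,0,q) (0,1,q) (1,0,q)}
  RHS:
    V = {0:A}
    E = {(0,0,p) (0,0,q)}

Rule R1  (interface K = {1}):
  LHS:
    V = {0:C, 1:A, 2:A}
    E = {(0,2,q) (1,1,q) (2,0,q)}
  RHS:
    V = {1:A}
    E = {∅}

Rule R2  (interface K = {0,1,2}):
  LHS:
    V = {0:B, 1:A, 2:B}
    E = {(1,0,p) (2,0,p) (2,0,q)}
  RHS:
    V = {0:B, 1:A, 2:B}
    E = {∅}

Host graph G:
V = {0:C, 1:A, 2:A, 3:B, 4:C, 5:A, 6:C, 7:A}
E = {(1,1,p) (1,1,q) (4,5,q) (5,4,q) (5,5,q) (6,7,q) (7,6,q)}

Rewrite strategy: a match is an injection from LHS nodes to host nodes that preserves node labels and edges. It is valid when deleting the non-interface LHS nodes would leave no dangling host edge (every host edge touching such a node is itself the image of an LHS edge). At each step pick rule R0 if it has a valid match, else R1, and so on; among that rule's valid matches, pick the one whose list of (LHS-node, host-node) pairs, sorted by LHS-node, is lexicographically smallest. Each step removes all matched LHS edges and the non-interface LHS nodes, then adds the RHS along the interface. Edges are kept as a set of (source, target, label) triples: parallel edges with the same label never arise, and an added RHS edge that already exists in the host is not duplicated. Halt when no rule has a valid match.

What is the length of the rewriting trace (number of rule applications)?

[0] host  ⇒  8 nodes, 7 edges  {1-p->1 1-q->1 4-q->5 5-q->4 5-q->5 6-q->7 7-q->6}
[1] R0 @ {0↦5, 1↦4}  ⇒  7 nodes, 6 edges  {1-p->1 1-q->1 5-p->5 5-q->5 6-q->7 7-q->6}
[2] R1 @ {0↦6, 1↦1, 2↦7}  ⇒  5 nodes, 3 edges  {1-p->1 5-p->5 5-q->5}
normal form: no rule applies after step 2

Answer: 2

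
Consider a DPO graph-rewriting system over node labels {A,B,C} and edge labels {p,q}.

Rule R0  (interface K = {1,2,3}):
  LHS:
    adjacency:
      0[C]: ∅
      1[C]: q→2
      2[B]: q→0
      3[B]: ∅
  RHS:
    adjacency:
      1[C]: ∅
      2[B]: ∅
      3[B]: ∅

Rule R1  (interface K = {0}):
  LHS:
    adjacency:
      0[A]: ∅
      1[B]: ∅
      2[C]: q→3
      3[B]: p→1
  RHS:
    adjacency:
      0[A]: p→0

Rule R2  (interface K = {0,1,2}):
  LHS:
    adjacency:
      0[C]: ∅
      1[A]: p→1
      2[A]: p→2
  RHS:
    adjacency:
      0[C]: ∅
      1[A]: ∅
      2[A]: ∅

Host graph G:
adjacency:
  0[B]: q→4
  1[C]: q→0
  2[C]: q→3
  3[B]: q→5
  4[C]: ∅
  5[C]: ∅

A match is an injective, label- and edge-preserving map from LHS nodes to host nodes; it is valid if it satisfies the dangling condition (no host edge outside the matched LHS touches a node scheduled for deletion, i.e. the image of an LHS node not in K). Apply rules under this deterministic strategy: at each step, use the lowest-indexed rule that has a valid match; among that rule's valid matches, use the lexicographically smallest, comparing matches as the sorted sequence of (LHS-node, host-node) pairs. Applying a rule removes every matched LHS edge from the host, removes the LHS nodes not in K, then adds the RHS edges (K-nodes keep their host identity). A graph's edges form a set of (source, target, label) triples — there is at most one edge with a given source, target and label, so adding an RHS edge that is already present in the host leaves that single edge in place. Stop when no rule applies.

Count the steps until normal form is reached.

Answer: 2

Derivation:
initial: |V|=6 |E|=4  E = 0-q->4 1-q->0 2-q->3 3-q->5
step 1: apply R0 at {0↦4, 1↦1, 2↦0, 3↦3}  → |V|=5 |E|=2  E = 2-q->3 3-q->5
step 2: apply R0 at {0↦5, 1↦2, 2↦3, 3↦0}  → |V|=4 |E|=0  E = ∅
final graph: no rule applies after step 2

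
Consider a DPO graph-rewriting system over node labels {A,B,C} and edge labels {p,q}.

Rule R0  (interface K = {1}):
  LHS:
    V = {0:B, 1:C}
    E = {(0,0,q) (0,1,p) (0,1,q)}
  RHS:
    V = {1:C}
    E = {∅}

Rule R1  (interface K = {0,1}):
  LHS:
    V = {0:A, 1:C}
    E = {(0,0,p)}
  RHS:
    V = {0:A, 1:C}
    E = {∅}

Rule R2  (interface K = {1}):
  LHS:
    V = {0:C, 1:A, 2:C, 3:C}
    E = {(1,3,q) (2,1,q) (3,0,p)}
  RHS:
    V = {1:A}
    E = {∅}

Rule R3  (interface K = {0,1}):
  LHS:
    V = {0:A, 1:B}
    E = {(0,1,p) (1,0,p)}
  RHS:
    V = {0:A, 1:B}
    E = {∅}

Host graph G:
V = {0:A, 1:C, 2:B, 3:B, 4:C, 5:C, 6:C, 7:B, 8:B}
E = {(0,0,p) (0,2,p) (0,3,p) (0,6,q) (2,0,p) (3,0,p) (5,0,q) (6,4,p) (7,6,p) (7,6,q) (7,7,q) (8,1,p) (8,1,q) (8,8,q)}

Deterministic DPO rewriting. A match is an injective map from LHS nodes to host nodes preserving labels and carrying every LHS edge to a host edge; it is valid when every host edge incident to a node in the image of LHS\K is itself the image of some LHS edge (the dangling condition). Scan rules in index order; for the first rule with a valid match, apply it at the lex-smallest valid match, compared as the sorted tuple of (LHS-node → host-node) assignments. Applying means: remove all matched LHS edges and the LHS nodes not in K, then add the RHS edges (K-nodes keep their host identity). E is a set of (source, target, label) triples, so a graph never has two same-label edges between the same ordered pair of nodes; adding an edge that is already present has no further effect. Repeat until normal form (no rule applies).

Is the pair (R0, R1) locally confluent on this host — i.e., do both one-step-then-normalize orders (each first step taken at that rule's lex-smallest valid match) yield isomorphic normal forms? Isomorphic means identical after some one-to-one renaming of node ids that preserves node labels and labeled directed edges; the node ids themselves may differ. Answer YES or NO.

branch R0-first: apply at {0↦7, 1↦6} → |E|=11, then 5 more step(s) → NF |V|=4 |E|=0 V={0:A, 1:C, 2:B, 3:B} E=∅
branch R1-first: apply at {0↦0, 1↦1} → |E|=13, then 5 more step(s) → NF |V|=4 |E|=0 V={0:A, 1:C, 2:B, 3:B} E=∅
graphs isomorphic (equal up to label-preserving node renaming)

Answer: YES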